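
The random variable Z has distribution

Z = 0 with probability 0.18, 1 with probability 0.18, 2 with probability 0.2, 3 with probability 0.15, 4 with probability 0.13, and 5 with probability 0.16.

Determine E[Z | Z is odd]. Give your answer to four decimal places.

P(Z is odd) = 0.18 + 0.15 + 0.16 = 0.49.
E[Z | Z is odd] = [1·0.18 + 3·0.15 + 5·0.16] / 0.49
 = 1.43 / 0.49
 = 143/49

2.9184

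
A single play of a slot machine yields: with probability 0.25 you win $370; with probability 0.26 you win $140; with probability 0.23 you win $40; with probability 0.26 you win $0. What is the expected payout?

138.1

E[payout] = 370·0.25 + 140·0.26 + 40·0.23 + 0·0.26
 = 92.5 + 36.4 + 9.2 + 0
 = 138.1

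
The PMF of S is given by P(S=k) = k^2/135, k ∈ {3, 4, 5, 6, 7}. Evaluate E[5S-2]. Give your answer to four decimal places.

E[5S-2] = Σ (5s-2)·P(S=s)
 = 13·1/15 + 18·16/135 + 23·5/27 + 28·4/15 + 33·49/135
 = 13/15 + 32/15 + 115/27 + 112/15 + 539/45
 = 721/27

26.7037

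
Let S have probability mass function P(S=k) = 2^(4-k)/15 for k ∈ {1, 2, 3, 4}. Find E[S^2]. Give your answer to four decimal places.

E[S^2] = Σ s^2·P(S=s)
 = 1·8/15 + 4·4/15 + 9·2/15 + 16·1/15
 = 8/15 + 16/15 + 6/5 + 16/15
 = 58/15

3.8667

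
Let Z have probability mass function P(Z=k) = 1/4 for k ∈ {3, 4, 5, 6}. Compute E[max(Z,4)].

E[max(Z,4)] = Σ max(z,4)·P(Z=z)
 = 4·1/4 + 4·1/4 + 5·1/4 + 6·1/4
 = 1 + 1 + 5/4 + 3/2
 = 19/4

4.75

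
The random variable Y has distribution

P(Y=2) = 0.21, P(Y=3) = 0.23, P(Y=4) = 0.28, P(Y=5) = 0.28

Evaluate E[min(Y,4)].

3.35

E[min(Y,4)] = Σ min(y,4)·P(Y=y)
 = 2·0.21 + 3·0.23 + 4·0.28 + 4·0.28
 = 0.42 + 0.69 + 1.12 + 1.12
 = 3.35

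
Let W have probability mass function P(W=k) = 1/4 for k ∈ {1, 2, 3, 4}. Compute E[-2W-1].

E[-2W-1] = Σ (-2w-1)·P(W=w)
 = (-3)·1/4 + (-5)·1/4 + (-7)·1/4 + (-9)·1/4
 = (-3/4) + (-5/4) + (-7/4) + (-9/4)
 = -6

-6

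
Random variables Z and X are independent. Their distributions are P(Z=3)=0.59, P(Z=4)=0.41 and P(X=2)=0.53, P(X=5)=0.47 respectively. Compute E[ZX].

11.6281

E[ZX] = Σ_z Σ_x zx · P(Z=z)P(X=x)
 = 6·0.3127 + 15·0.2773 + 8·0.2173 + 20·0.1927
 = 1.8762 + 4.1595 + 1.7384 + 3.854
 = 11.6281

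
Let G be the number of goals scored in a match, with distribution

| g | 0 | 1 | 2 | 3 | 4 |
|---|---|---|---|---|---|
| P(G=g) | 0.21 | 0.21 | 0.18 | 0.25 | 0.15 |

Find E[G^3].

18

E[G^3] = Σ g^3·P(G=g)
 = 0·0.21 + 1·0.21 + 8·0.18 + 27·0.25 + 64·0.15
 = 0 + 0.21 + 1.44 + 6.75 + 9.6
 = 18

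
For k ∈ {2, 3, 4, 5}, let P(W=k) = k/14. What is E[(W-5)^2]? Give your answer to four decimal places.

E[(W-5)^2] = Σ (w-5)^2·P(W=w)
 = 9·1/7 + 4·3/14 + 1·2/7 + 0·5/14
 = 9/7 + 6/7 + 2/7 + 0
 = 17/7

2.4286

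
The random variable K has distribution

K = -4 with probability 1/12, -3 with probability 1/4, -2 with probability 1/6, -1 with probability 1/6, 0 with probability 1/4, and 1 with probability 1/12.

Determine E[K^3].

E[K^3] = Σ k^3·P(K=k)
 = (-64)·1/12 + (-27)·1/4 + (-8)·1/6 + (-1)·1/6 + 0·1/4 + 1·1/12
 = (-16/3) + (-27/4) + (-4/3) + (-1/6) + 0 + 1/12
 = -27/2

-13.5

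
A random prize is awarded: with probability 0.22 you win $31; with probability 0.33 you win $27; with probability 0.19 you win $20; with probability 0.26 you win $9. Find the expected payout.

E[payout] = 31·0.22 + 27·0.33 + 20·0.19 + 9·0.26
 = 6.82 + 8.91 + 3.8 + 2.34
 = 21.87

21.87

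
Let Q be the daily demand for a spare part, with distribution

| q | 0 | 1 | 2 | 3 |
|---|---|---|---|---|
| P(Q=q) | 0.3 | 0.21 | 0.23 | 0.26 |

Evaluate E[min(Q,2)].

E[min(Q,2)] = Σ min(q,2)·P(Q=q)
 = 0·0.3 + 1·0.21 + 2·0.23 + 2·0.26
 = 0 + 0.21 + 0.46 + 0.52
 = 1.19

1.19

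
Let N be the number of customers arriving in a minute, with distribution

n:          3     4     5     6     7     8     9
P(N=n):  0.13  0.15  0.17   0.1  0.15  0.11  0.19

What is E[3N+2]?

E[3N+2] = Σ (3n+2)·P(N=n)
 = 11·0.13 + 14·0.15 + 17·0.17 + 20·0.1 + 23·0.15 + 26·0.11 + 29·0.19
 = 1.43 + 2.1 + 2.89 + 2 + 3.45 + 2.86 + 5.51
 = 20.24

20.24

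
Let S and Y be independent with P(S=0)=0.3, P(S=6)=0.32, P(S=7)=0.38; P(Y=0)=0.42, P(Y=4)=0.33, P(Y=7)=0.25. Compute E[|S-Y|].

3.512

E[|S-Y|] = Σ_s Σ_y |s-y| · P(S=s)P(Y=y)
 = 0·0.126 + 4·0.099 + 7·0.075 + 6·0.1344 + 2·0.1056 + 1·0.08 + 7·0.1596 + 3·0.1254 + 0·0.095
 = 0 + 0.396 + 0.525 + 0.8064 + 0.2112 + 0.08 + 1.1172 + 0.3762 + 0
 = 3.512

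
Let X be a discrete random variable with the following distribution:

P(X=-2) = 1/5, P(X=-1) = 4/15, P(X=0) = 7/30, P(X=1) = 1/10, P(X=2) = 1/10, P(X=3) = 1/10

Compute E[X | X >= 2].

P(X >= 2) = 1/10 + 1/10 = 1/5.
E[X | X >= 2] = [2·1/10 + 3·1/10] / (1/5)
 = 1/2 / (1/5)
 = 5/2

2.5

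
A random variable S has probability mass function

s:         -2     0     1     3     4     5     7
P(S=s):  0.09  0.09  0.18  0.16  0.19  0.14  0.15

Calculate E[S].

2.99

E[S] = Σ s·P(S=s)
 = (-2)·0.09 + 0·0.09 + 1·0.18 + 3·0.16 + 4·0.19 + 5·0.14 + 7·0.15
 = (-0.18) + 0 + 0.18 + 0.48 + 0.76 + 0.7 + 1.05
 = 2.99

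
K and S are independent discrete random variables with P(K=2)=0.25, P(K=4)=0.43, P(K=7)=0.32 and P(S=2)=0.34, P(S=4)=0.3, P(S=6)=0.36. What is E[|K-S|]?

E[|K-S|] = Σ_k Σ_s |k-s| · P(K=k)P(S=s)
 = 0·0.085 + 2·0.075 + 4·0.09 + 2·0.1462 + 0·0.129 + 2·0.1548 + 5·0.1088 + 3·0.096 + 1·0.1152
 = 0 + 0.15 + 0.36 + 0.2924 + 0 + 0.3096 + 0.544 + 0.288 + 0.1152
 = 2.0592

2.0592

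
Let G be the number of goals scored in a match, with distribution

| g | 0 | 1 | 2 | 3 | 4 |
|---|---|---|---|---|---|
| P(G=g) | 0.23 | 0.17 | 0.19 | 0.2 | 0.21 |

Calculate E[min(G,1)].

0.77

E[min(G,1)] = Σ min(g,1)·P(G=g)
 = 0·0.23 + 1·0.17 + 1·0.19 + 1·0.2 + 1·0.21
 = 0 + 0.17 + 0.19 + 0.2 + 0.21
 = 0.77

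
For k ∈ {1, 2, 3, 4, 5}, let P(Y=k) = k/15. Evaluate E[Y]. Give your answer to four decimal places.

E[Y] = Σ y·P(Y=y)
 = 1·1/15 + 2·2/15 + 3·1/5 + 4·4/15 + 5·1/3
 = 1/15 + 4/15 + 3/5 + 16/15 + 5/3
 = 11/3

3.6667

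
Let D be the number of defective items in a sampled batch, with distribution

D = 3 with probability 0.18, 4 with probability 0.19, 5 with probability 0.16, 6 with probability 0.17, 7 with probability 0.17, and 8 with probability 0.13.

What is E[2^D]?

75.52

E[2^D] = Σ 2^d·P(D=d)
 = 8·0.18 + 16·0.19 + 32·0.16 + 64·0.17 + 128·0.17 + 256·0.13
 = 1.44 + 3.04 + 5.12 + 10.88 + 21.76 + 33.28
 = 75.52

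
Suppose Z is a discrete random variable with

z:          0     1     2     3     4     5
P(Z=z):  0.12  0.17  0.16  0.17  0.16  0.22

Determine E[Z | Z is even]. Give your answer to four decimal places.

2.1818

P(Z is even) = 0.12 + 0.16 + 0.16 = 0.44.
E[Z | Z is even] = [0·0.12 + 2·0.16 + 4·0.16] / 0.44
 = 0.96 / 0.44
 = 24/11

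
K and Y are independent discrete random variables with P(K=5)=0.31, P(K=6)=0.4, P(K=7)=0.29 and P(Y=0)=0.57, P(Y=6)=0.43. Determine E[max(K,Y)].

E[max(K,Y)] = Σ_k Σ_y max(k,y) · P(K=k)P(Y=y)
 = 5·0.1767 + 6·0.1333 + 6·0.228 + 6·0.172 + 7·0.1653 + 7·0.1247
 = 0.8835 + 0.7998 + 1.368 + 1.032 + 1.1571 + 0.8729
 = 6.1133

6.1133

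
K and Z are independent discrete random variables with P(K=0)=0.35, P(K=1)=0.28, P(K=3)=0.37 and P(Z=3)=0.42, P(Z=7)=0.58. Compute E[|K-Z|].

3.93

E[|K-Z|] = Σ_k Σ_z |k-z| · P(K=k)P(Z=z)
 = 3·0.147 + 7·0.203 + 2·0.1176 + 6·0.1624 + 0·0.1554 + 4·0.2146
 = 0.441 + 1.421 + 0.2352 + 0.9744 + 0 + 0.8584
 = 3.93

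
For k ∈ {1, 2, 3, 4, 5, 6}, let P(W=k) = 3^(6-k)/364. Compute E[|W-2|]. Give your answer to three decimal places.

E[|W-2|] = Σ |w-2|·P(W=w)
 = 1·243/364 + 0·81/364 + 1·27/364 + 2·9/364 + 3·3/364 + 4·1/364
 = 243/364 + 0 + 27/364 + 9/182 + 9/364 + 1/91
 = 43/52

0.827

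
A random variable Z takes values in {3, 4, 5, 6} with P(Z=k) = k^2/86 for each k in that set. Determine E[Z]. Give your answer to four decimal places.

5.0233

E[Z] = Σ z·P(Z=z)
 = 3·9/86 + 4·8/43 + 5·25/86 + 6·18/43
 = 27/86 + 32/43 + 125/86 + 108/43
 = 216/43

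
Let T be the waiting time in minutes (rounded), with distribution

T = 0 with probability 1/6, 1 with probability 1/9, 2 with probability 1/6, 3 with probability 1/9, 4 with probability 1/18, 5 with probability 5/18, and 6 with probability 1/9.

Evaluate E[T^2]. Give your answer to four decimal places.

13.6111

E[T^2] = Σ t^2·P(T=t)
 = 0·1/6 + 1·1/9 + 4·1/6 + 9·1/9 + 16·1/18 + 25·5/18 + 36·1/9
 = 0 + 1/9 + 2/3 + 1 + 8/9 + 125/18 + 4
 = 245/18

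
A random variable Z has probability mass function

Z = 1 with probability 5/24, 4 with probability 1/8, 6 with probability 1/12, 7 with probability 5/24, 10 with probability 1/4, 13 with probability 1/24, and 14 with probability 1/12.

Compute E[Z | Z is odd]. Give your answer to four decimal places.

P(Z is odd) = 5/24 + 5/24 + 1/24 = 11/24.
E[Z | Z is odd] = [1·5/24 + 7·5/24 + 13·1/24] / (11/24)
 = 53/24 / (11/24)
 = 53/11

4.8182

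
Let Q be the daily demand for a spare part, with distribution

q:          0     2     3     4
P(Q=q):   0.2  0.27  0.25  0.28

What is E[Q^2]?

7.81

E[Q^2] = Σ q^2·P(Q=q)
 = 0·0.2 + 4·0.27 + 9·0.25 + 16·0.28
 = 0 + 1.08 + 2.25 + 4.48
 = 7.81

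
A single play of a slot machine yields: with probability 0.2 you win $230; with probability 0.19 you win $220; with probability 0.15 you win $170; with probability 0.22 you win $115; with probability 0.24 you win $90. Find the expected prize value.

160.2

E[payout] = 230·0.2 + 220·0.19 + 170·0.15 + 115·0.22 + 90·0.24
 = 46 + 41.8 + 25.5 + 25.3 + 21.6
 = 160.2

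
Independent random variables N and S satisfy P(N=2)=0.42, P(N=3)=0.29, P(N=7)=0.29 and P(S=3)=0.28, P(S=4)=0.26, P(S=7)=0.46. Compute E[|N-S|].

E[|N-S|] = Σ_n Σ_s |n-s| · P(N=n)P(S=s)
 = 1·0.1176 + 2·0.1092 + 5·0.1932 + 0·0.0812 + 1·0.0754 + 4·0.1334 + 4·0.0812 + 3·0.0754 + 0·0.1334
 = 0.1176 + 0.2184 + 0.966 + 0 + 0.0754 + 0.5336 + 0.3248 + 0.2262 + 0
 = 2.462

2.462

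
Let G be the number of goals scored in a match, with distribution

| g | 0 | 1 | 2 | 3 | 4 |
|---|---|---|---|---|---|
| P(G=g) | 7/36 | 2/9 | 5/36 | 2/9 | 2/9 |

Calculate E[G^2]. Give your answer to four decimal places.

6.3333

E[G^2] = Σ g^2·P(G=g)
 = 0·7/36 + 1·2/9 + 4·5/36 + 9·2/9 + 16·2/9
 = 0 + 2/9 + 5/9 + 2 + 32/9
 = 19/3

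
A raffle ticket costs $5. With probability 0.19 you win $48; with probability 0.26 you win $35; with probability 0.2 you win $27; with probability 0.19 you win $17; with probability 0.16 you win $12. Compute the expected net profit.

23.77

E[payout] = 48·0.19 + 35·0.26 + 27·0.2 + 17·0.19 + 12·0.16
 = 9.12 + 9.1 + 5.4 + 3.23 + 1.92
 = 28.77
Net = 28.77 - 5 = 23.77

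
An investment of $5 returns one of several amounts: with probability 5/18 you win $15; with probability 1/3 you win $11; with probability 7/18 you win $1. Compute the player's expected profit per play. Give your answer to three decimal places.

3.222

E[payout] = 15·5/18 + 11·1/3 + 1·7/18
 = 25/6 + 11/3 + 7/18
 = 74/9
Net = 74/9 - 5 = 29/9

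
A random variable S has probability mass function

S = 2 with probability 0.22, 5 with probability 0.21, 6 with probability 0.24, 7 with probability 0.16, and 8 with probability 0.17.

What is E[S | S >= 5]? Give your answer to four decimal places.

6.3718

P(S >= 5) = 0.21 + 0.24 + 0.16 + 0.17 = 0.78.
E[S | S >= 5] = [5·0.21 + 6·0.24 + 7·0.16 + 8·0.17] / 0.78
 = 4.97 / 0.78
 = 497/78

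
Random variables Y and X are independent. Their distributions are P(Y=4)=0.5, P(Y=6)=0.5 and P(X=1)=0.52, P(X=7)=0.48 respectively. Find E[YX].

19.4

E[YX] = Σ_y Σ_x yx · P(Y=y)P(X=x)
 = 4·0.26 + 28·0.24 + 6·0.26 + 42·0.24
 = 1.04 + 6.72 + 1.56 + 10.08
 = 19.4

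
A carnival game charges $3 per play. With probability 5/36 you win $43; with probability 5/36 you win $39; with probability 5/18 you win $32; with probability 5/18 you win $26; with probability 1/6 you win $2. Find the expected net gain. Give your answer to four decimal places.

24.8333

E[payout] = 43·5/36 + 39·5/36 + 32·5/18 + 26·5/18 + 2·1/6
 = 215/36 + 65/12 + 80/9 + 65/9 + 1/3
 = 167/6
Net = 167/6 - 3 = 149/6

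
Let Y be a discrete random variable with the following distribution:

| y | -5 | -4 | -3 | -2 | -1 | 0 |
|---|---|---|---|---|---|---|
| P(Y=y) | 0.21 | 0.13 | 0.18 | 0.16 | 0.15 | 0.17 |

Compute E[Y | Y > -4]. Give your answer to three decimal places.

-1.530

P(Y > -4) = 0.18 + 0.16 + 0.15 + 0.17 = 0.66.
E[Y | Y > -4] = [(-3)·0.18 + (-2)·0.16 + (-1)·0.15 + 0·0.17] / 0.66
 = -1.01 / 0.66
 = -101/66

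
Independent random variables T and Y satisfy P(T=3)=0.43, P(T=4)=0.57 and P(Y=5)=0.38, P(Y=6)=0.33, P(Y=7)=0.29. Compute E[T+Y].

9.48

E[T+Y] = Σ_t Σ_y (t+y) · P(T=t)P(Y=y)
 = 8·0.1634 + 9·0.1419 + 10·0.1247 + 9·0.2166 + 10·0.1881 + 11·0.1653
 = 1.3072 + 1.2771 + 1.247 + 1.9494 + 1.881 + 1.8183
 = 9.48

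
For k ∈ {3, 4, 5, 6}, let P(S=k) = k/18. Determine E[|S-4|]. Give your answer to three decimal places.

1.111

E[|S-4|] = Σ |s-4|·P(S=s)
 = 1·1/6 + 0·2/9 + 1·5/18 + 2·1/3
 = 1/6 + 0 + 5/18 + 2/3
 = 10/9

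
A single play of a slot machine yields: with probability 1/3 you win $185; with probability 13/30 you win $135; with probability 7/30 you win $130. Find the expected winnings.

150.5

E[payout] = 185·1/3 + 135·13/30 + 130·7/30
 = 185/3 + 117/2 + 91/3
 = 301/2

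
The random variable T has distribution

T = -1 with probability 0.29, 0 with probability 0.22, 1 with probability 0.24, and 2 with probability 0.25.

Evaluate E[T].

0.45

E[T] = Σ t·P(T=t)
 = (-1)·0.29 + 0·0.22 + 1·0.24 + 2·0.25
 = (-0.29) + 0 + 0.24 + 0.5
 = 0.45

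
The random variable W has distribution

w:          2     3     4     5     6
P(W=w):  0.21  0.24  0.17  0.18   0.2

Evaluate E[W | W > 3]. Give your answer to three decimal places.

P(W > 3) = 0.17 + 0.18 + 0.2 = 0.55.
E[W | W > 3] = [4·0.17 + 5·0.18 + 6·0.2] / 0.55
 = 2.78 / 0.55
 = 278/55

5.055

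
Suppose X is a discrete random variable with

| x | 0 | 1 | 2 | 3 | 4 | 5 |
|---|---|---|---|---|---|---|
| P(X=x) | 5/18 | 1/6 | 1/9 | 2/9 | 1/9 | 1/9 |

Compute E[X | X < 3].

0.7

P(X < 3) = 5/18 + 1/6 + 1/9 = 5/9.
E[X | X < 3] = [0·5/18 + 1·1/6 + 2·1/9] / (5/9)
 = 7/18 / (5/9)
 = 7/10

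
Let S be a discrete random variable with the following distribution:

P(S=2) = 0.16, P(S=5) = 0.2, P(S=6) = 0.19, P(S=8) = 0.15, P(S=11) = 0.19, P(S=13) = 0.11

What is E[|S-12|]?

5.04

E[|S-12|] = Σ |s-12|·P(S=s)
 = 10·0.16 + 7·0.2 + 6·0.19 + 4·0.15 + 1·0.19 + 1·0.11
 = 1.6 + 1.4 + 1.14 + 0.6 + 0.19 + 0.11
 = 5.04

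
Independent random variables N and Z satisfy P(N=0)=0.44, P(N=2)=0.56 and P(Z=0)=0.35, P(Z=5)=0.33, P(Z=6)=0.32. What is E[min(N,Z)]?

0.728

E[min(N,Z)] = Σ_n Σ_z min(n,z) · P(N=n)P(Z=z)
 = 0·0.154 + 0·0.1452 + 0·0.1408 + 0·0.196 + 2·0.1848 + 2·0.1792
 = 0 + 0 + 0 + 0 + 0.3696 + 0.3584
 = 0.728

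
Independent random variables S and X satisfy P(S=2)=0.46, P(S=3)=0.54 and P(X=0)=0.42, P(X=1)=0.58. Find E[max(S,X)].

2.54

E[max(S,X)] = Σ_s Σ_x max(s,x) · P(S=s)P(X=x)
 = 2·0.1932 + 2·0.2668 + 3·0.2268 + 3·0.3132
 = 0.3864 + 0.5336 + 0.6804 + 0.9396
 = 2.54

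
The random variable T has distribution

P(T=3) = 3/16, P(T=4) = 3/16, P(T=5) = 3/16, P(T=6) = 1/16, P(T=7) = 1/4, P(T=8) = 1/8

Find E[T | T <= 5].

4

P(T <= 5) = 3/16 + 3/16 + 3/16 = 9/16.
E[T | T <= 5] = [3·3/16 + 4·3/16 + 5·3/16] / (9/16)
 = 9/4 / (9/16)
 = 4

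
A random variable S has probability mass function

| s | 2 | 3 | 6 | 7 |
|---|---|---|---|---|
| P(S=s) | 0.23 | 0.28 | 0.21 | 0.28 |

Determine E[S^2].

24.72

E[S^2] = Σ s^2·P(S=s)
 = 4·0.23 + 9·0.28 + 36·0.21 + 49·0.28
 = 0.92 + 2.52 + 7.56 + 13.72
 = 24.72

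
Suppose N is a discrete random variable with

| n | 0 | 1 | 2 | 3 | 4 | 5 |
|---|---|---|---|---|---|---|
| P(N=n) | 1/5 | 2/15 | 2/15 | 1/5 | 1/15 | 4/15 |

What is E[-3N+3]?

E[-3N+3] = Σ (-3n+3)·P(N=n)
 = 3·1/5 + 0·2/15 + (-3)·2/15 + (-6)·1/5 + (-9)·1/15 + (-12)·4/15
 = 3/5 + 0 + (-2/5) + (-6/5) + (-3/5) + (-16/5)
 = -24/5

-4.8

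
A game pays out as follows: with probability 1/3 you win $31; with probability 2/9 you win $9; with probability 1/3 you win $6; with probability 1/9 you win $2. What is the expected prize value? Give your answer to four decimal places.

E[payout] = 31·1/3 + 9·2/9 + 6·1/3 + 2·1/9
 = 31/3 + 2 + 2 + 2/9
 = 131/9

14.5556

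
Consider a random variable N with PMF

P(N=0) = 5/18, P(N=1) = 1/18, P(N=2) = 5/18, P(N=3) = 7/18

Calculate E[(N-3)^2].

E[(N-3)^2] = Σ (n-3)^2·P(N=n)
 = 9·5/18 + 4·1/18 + 1·5/18 + 0·7/18
 = 5/2 + 2/9 + 5/18 + 0
 = 3

3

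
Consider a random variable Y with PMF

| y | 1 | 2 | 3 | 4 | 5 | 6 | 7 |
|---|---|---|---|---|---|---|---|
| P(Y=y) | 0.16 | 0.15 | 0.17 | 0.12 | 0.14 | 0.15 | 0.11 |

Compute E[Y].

3.82

E[Y] = Σ y·P(Y=y)
 = 1·0.16 + 2·0.15 + 3·0.17 + 4·0.12 + 5·0.14 + 6·0.15 + 7·0.11
 = 0.16 + 0.3 + 0.51 + 0.48 + 0.7 + 0.9 + 0.77
 = 3.82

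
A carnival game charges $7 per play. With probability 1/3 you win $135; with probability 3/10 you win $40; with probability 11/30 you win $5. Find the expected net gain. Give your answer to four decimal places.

E[payout] = 135·1/3 + 40·3/10 + 5·11/30
 = 45 + 12 + 11/6
 = 353/6
Net = 353/6 - 7 = 311/6

51.8333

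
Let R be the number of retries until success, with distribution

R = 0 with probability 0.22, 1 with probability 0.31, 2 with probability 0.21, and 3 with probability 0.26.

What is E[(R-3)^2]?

E[(R-3)^2] = Σ (r-3)^2·P(R=r)
 = 9·0.22 + 4·0.31 + 1·0.21 + 0·0.26
 = 1.98 + 1.24 + 0.21 + 0
 = 3.43

3.43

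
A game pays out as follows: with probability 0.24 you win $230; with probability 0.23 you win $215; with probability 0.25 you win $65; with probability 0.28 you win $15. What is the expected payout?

125.1

E[payout] = 230·0.24 + 215·0.23 + 65·0.25 + 15·0.28
 = 55.2 + 49.45 + 16.25 + 4.2
 = 125.1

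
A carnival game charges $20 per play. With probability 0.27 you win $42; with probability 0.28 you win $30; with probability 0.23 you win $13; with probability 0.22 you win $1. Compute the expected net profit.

2.95

E[payout] = 42·0.27 + 30·0.28 + 13·0.23 + 1·0.22
 = 11.34 + 8.4 + 2.99 + 0.22
 = 22.95
Net = 22.95 - 20 = 2.95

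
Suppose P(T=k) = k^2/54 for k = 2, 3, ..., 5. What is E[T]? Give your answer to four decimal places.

E[T] = Σ t·P(T=t)
 = 2·2/27 + 3·1/6 + 4·8/27 + 5·25/54
 = 4/27 + 1/2 + 32/27 + 125/54
 = 112/27

4.1481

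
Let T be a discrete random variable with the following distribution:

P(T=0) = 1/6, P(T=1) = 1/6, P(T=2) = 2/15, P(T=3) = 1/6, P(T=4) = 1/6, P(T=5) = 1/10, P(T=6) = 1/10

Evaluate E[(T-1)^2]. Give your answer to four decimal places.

E[(T-1)^2] = Σ (t-1)^2·P(T=t)
 = 1·1/6 + 0·1/6 + 1·2/15 + 4·1/6 + 9·1/6 + 16·1/10 + 25·1/10
 = 1/6 + 0 + 2/15 + 2/3 + 3/2 + 8/5 + 5/2
 = 197/30

6.5667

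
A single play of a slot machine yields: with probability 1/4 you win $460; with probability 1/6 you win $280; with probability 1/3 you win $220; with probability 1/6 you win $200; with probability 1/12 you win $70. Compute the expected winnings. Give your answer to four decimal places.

274.1667

E[payout] = 460·1/4 + 280·1/6 + 220·1/3 + 200·1/6 + 70·1/12
 = 115 + 140/3 + 220/3 + 100/3 + 35/6
 = 1645/6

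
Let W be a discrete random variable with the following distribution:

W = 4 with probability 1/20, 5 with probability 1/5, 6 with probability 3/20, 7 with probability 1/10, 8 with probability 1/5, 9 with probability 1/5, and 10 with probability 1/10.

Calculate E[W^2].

55.1

E[W^2] = Σ w^2·P(W=w)
 = 16·1/20 + 25·1/5 + 36·3/20 + 49·1/10 + 64·1/5 + 81·1/5 + 100·1/10
 = 4/5 + 5 + 27/5 + 49/10 + 64/5 + 81/5 + 10
 = 551/10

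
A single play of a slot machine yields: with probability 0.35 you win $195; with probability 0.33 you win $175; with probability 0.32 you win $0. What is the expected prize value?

E[payout] = 195·0.35 + 175·0.33 + 0·0.32
 = 68.25 + 57.75 + 0
 = 126

126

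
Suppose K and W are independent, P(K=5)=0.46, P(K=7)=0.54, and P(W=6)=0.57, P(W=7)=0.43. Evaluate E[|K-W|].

E[|K-W|] = Σ_k Σ_w |k-w| · P(K=k)P(W=w)
 = 1·0.2622 + 2·0.1978 + 1·0.3078 + 0·0.2322
 = 0.2622 + 0.3956 + 0.3078 + 0
 = 0.9656

0.9656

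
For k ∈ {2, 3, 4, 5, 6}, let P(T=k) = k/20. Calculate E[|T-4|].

1.2

E[|T-4|] = Σ |t-4|·P(T=t)
 = 2·1/10 + 1·3/20 + 0·1/5 + 1·1/4 + 2·3/10
 = 1/5 + 3/20 + 0 + 1/4 + 3/5
 = 6/5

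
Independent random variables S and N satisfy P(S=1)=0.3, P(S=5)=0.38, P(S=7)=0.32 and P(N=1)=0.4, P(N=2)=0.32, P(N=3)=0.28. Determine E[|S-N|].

3.088

E[|S-N|] = Σ_s Σ_n |s-n| · P(S=s)P(N=n)
 = 0·0.12 + 1·0.096 + 2·0.084 + 4·0.152 + 3·0.1216 + 2·0.1064 + 6·0.128 + 5·0.1024 + 4·0.0896
 = 0 + 0.096 + 0.168 + 0.608 + 0.3648 + 0.2128 + 0.768 + 0.512 + 0.3584
 = 3.088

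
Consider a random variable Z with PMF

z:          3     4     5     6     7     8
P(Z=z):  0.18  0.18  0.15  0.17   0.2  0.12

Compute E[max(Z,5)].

E[max(Z,5)] = Σ max(z,5)·P(Z=z)
 = 5·0.18 + 5·0.18 + 5·0.15 + 6·0.17 + 7·0.2 + 8·0.12
 = 0.9 + 0.9 + 0.75 + 1.02 + 1.4 + 0.96
 = 5.93

5.93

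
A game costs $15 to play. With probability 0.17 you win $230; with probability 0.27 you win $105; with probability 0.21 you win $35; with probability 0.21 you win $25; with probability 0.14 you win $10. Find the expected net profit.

E[payout] = 230·0.17 + 105·0.27 + 35·0.21 + 25·0.21 + 10·0.14
 = 39.1 + 28.35 + 7.35 + 5.25 + 1.4
 = 81.45
Net = 81.45 - 15 = 66.45

66.45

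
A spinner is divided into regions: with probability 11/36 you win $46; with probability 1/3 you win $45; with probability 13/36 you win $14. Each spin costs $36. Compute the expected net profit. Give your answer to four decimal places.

-1.8889

E[payout] = 46·11/36 + 45·1/3 + 14·13/36
 = 253/18 + 15 + 91/18
 = 307/9
Net = 307/9 - 36 = -17/9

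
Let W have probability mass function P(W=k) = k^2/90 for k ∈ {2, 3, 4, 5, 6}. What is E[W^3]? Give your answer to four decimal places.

E[W^3] = Σ w^3·P(W=w)
 = 8·2/45 + 27·1/10 + 64·8/45 + 125·5/18 + 216·2/5
 = 16/45 + 27/10 + 512/45 + 625/18 + 432/5
 = 1220/9

135.5556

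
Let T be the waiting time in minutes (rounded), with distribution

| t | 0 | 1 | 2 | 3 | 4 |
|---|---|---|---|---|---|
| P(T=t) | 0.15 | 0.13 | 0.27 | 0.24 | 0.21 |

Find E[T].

2.23

E[T] = Σ t·P(T=t)
 = 0·0.15 + 1·0.13 + 2·0.27 + 3·0.24 + 4·0.21
 = 0 + 0.13 + 0.54 + 0.72 + 0.84
 = 2.23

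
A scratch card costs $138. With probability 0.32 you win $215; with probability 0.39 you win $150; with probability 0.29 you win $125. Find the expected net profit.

25.55

E[payout] = 215·0.32 + 150·0.39 + 125·0.29
 = 68.8 + 58.5 + 36.25
 = 163.55
Net = 163.55 - 138 = 25.55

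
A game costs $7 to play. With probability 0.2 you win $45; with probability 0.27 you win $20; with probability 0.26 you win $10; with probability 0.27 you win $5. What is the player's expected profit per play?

E[payout] = 45·0.2 + 20·0.27 + 10·0.26 + 5·0.27
 = 9 + 5.4 + 2.6 + 1.35
 = 18.35
Net = 18.35 - 7 = 11.35

11.35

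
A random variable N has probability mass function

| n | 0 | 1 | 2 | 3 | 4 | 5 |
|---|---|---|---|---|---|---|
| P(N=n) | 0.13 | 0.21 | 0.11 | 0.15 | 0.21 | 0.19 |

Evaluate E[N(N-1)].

E[N(N-1)] = Σ n(n-1)·P(N=n)
 = 0·0.13 + 0·0.21 + 2·0.11 + 6·0.15 + 12·0.21 + 20·0.19
 = 0 + 0 + 0.22 + 0.9 + 2.52 + 3.8
 = 7.44

7.44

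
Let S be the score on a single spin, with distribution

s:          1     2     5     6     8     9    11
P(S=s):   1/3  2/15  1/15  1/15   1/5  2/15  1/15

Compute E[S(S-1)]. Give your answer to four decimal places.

E[S(S-1)] = Σ s(s-1)·P(S=s)
 = 0·1/3 + 2·2/15 + 20·1/15 + 30·1/15 + 56·1/5 + 72·2/15 + 110·1/15
 = 0 + 4/15 + 4/3 + 2 + 56/5 + 48/5 + 22/3
 = 476/15

31.7333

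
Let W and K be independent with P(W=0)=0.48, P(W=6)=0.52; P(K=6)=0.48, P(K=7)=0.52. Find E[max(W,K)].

E[max(W,K)] = Σ_w Σ_k max(w,k) · P(W=w)P(K=k)
 = 6·0.2304 + 7·0.2496 + 6·0.2496 + 7·0.2704
 = 1.3824 + 1.7472 + 1.4976 + 1.8928
 = 6.52

6.52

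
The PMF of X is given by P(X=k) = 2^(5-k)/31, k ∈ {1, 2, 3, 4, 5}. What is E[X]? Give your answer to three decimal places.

E[X] = Σ x·P(X=x)
 = 1·16/31 + 2·8/31 + 3·4/31 + 4·2/31 + 5·1/31
 = 16/31 + 16/31 + 12/31 + 8/31 + 5/31
 = 57/31

1.839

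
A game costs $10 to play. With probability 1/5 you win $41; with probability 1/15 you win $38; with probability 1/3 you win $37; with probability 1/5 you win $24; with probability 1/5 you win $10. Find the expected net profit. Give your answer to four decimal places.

E[payout] = 41·1/5 + 38·1/15 + 37·1/3 + 24·1/5 + 10·1/5
 = 41/5 + 38/15 + 37/3 + 24/5 + 2
 = 448/15
Net = 448/15 - 10 = 298/15

19.8667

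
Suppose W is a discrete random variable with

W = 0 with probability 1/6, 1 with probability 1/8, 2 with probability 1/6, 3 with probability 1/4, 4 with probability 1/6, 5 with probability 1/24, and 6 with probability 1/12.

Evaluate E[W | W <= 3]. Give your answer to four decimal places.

1.7059

P(W <= 3) = 1/6 + 1/8 + 1/6 + 1/4 = 17/24.
E[W | W <= 3] = [0·1/6 + 1·1/8 + 2·1/6 + 3·1/4] / (17/24)
 = 29/24 / (17/24)
 = 29/17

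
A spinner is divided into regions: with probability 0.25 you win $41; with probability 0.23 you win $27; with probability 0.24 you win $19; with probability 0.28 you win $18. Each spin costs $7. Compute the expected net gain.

19.06

E[payout] = 41·0.25 + 27·0.23 + 19·0.24 + 18·0.28
 = 10.25 + 6.21 + 4.56 + 5.04
 = 26.06
Net = 26.06 - 7 = 19.06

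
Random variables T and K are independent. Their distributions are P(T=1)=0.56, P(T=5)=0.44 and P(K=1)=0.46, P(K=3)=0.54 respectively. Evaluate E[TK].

5.7408

E[TK] = Σ_t Σ_k tk · P(T=t)P(K=k)
 = 1·0.2576 + 3·0.3024 + 5·0.2024 + 15·0.2376
 = 0.2576 + 0.9072 + 1.012 + 3.564
 = 5.7408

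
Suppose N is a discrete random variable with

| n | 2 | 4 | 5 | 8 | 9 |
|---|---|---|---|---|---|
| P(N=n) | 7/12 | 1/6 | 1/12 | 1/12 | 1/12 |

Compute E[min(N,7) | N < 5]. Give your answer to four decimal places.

P(N < 5) = 7/12 + 1/6 = 3/4.
E[min(N,7) | N < 5] = [2·7/12 + 4·1/6] / (3/4)
 = 11/6 / (3/4)
 = 22/9

2.4444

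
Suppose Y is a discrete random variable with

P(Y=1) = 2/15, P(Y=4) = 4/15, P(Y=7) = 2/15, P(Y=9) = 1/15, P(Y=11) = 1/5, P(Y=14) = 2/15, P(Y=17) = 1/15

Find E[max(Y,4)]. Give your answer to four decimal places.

8.3333

E[max(Y,4)] = Σ max(y,4)·P(Y=y)
 = 4·2/15 + 4·4/15 + 7·2/15 + 9·1/15 + 11·1/5 + 14·2/15 + 17·1/15
 = 8/15 + 16/15 + 14/15 + 3/5 + 11/5 + 28/15 + 17/15
 = 25/3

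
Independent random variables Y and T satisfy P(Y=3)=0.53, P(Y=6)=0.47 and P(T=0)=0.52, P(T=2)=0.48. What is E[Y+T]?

E[Y+T] = Σ_y Σ_t (y+t) · P(Y=y)P(T=t)
 = 3·0.2756 + 5·0.2544 + 6·0.2444 + 8·0.2256
 = 0.8268 + 1.272 + 1.4664 + 1.8048
 = 5.37

5.37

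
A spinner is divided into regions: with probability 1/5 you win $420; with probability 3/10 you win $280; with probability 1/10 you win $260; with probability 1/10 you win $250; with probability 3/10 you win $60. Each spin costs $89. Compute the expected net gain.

148

E[payout] = 420·1/5 + 280·3/10 + 260·1/10 + 250·1/10 + 60·3/10
 = 84 + 84 + 26 + 25 + 18
 = 237
Net = 237 - 89 = 148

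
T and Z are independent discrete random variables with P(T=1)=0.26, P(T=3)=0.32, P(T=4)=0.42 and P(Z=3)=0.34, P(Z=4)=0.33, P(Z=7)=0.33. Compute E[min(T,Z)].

2.7572

E[min(T,Z)] = Σ_t Σ_z min(t,z) · P(T=t)P(Z=z)
 = 1·0.0884 + 1·0.0858 + 1·0.0858 + 3·0.1088 + 3·0.1056 + 3·0.1056 + 3·0.1428 + 4·0.1386 + 4·0.1386
 = 0.0884 + 0.0858 + 0.0858 + 0.3264 + 0.3168 + 0.3168 + 0.4284 + 0.5544 + 0.5544
 = 2.7572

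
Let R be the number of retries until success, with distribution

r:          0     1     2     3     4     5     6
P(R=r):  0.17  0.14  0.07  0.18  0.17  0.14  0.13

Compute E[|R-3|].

1.7

E[|R-3|] = Σ |r-3|·P(R=r)
 = 3·0.17 + 2·0.14 + 1·0.07 + 0·0.18 + 1·0.17 + 2·0.14 + 3·0.13
 = 0.51 + 0.28 + 0.07 + 0 + 0.17 + 0.28 + 0.39
 = 1.7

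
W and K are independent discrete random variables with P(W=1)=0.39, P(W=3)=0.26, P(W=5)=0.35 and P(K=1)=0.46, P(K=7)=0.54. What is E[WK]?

E[WK] = Σ_w Σ_k wk · P(W=w)P(K=k)
 = 1·0.1794 + 7·0.2106 + 3·0.1196 + 21·0.1404 + 5·0.161 + 35·0.189
 = 0.1794 + 1.4742 + 0.3588 + 2.9484 + 0.805 + 6.615
 = 12.3808

12.3808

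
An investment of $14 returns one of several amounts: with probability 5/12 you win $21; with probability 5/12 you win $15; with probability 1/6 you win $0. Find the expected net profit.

E[payout] = 21·5/12 + 15·5/12 + 0·1/6
 = 35/4 + 25/4 + 0
 = 15
Net = 15 - 14 = 1

1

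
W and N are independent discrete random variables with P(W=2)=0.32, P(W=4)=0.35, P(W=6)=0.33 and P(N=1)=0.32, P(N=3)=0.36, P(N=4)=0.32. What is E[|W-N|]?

1.98

E[|W-N|] = Σ_w Σ_n |w-n| · P(W=w)P(N=n)
 = 1·0.1024 + 1·0.1152 + 2·0.1024 + 3·0.112 + 1·0.126 + 0·0.112 + 5·0.1056 + 3·0.1188 + 2·0.1056
 = 0.1024 + 0.1152 + 0.2048 + 0.336 + 0.126 + 0 + 0.528 + 0.3564 + 0.2112
 = 1.98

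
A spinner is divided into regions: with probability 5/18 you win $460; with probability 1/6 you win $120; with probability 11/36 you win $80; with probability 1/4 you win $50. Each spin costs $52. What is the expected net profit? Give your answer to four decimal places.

E[payout] = 460·5/18 + 120·1/6 + 80·11/36 + 50·1/4
 = 1150/9 + 20 + 220/9 + 25/2
 = 3325/18
Net = 3325/18 - 52 = 2389/18

132.7222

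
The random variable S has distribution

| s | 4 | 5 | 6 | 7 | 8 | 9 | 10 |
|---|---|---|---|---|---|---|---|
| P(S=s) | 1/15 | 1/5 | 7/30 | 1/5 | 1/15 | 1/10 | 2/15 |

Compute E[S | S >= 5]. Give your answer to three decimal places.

7.036

P(S >= 5) = 1/5 + 7/30 + 1/5 + 1/15 + 1/10 + 2/15 = 14/15.
E[S | S >= 5] = [5·1/5 + 6·7/30 + 7·1/5 + 8·1/15 + 9·1/10 + 10·2/15] / (14/15)
 = 197/30 / (14/15)
 = 197/28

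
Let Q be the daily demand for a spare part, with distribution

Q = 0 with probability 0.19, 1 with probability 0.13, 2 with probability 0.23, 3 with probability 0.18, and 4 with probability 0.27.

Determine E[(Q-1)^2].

E[(Q-1)^2] = Σ (q-1)^2·P(Q=q)
 = 1·0.19 + 0·0.13 + 1·0.23 + 4·0.18 + 9·0.27
 = 0.19 + 0 + 0.23 + 0.72 + 2.43
 = 3.57

3.57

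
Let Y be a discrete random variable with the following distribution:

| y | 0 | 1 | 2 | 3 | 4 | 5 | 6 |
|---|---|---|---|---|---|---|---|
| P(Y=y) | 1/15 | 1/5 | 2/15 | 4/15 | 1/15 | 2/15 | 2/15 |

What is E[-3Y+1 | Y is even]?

-9

P(Y is even) = 1/15 + 2/15 + 1/15 + 2/15 = 2/5.
E[-3Y+1 | Y is even] = [1·1/15 + (-5)·2/15 + (-11)·1/15 + (-17)·2/15] / (2/5)
 = -18/5 / (2/5)
 = -9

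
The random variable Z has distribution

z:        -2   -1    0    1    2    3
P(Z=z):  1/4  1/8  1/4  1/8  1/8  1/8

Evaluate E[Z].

0.125

E[Z] = Σ z·P(Z=z)
 = (-2)·1/4 + (-1)·1/8 + 0·1/4 + 1·1/8 + 2·1/8 + 3·1/8
 = (-1/2) + (-1/8) + 0 + 1/8 + 1/4 + 3/8
 = 1/8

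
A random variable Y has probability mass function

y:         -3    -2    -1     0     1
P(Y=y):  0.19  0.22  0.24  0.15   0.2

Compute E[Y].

E[Y] = Σ y·P(Y=y)
 = (-3)·0.19 + (-2)·0.22 + (-1)·0.24 + 0·0.15 + 1·0.2
 = (-0.57) + (-0.44) + (-0.24) + 0 + 0.2
 = -1.05

-1.05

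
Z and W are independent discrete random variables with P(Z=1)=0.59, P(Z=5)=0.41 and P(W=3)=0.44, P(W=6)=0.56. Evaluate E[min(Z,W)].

E[min(Z,W)] = Σ_z Σ_w min(z,w) · P(Z=z)P(W=w)
 = 1·0.2596 + 1·0.3304 + 3·0.1804 + 5·0.2296
 = 0.2596 + 0.3304 + 0.5412 + 1.148
 = 2.2792

2.2792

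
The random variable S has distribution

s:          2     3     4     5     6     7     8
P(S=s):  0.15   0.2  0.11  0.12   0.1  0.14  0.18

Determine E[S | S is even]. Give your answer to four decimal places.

5.1481

P(S is even) = 0.15 + 0.11 + 0.1 + 0.18 = 0.54.
E[S | S is even] = [2·0.15 + 4·0.11 + 6·0.1 + 8·0.18] / 0.54
 = 2.78 / 0.54
 = 139/27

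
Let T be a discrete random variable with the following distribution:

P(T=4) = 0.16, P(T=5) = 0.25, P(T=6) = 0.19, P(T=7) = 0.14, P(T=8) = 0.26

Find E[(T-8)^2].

E[(T-8)^2] = Σ (t-8)^2·P(T=t)
 = 16·0.16 + 9·0.25 + 4·0.19 + 1·0.14 + 0·0.26
 = 2.56 + 2.25 + 0.76 + 0.14 + 0
 = 5.71

5.71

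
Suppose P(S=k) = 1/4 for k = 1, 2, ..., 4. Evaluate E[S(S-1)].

E[S(S-1)] = Σ s(s-1)·P(S=s)
 = 0·1/4 + 2·1/4 + 6·1/4 + 12·1/4
 = 0 + 1/2 + 3/2 + 3
 = 5

5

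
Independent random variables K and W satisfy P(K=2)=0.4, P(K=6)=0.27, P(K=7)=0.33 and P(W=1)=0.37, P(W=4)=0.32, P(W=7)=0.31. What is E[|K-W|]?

2.8294

E[|K-W|] = Σ_k Σ_w |k-w| · P(K=k)P(W=w)
 = 1·0.148 + 2·0.128 + 5·0.124 + 5·0.0999 + 2·0.0864 + 1·0.0837 + 6·0.1221 + 3·0.1056 + 0·0.1023
 = 0.148 + 0.256 + 0.62 + 0.4995 + 0.1728 + 0.0837 + 0.7326 + 0.3168 + 0
 = 2.8294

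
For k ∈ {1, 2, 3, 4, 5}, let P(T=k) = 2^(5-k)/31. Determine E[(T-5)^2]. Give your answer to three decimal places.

E[(T-5)^2] = Σ (t-5)^2·P(T=t)
 = 16·16/31 + 9·8/31 + 4·4/31 + 1·2/31 + 0·1/31
 = 256/31 + 72/31 + 16/31 + 2/31 + 0
 = 346/31

11.161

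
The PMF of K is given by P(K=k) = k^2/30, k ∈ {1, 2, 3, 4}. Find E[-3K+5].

E[-3K+5] = Σ (-3k+5)·P(K=k)
 = 2·1/30 + (-1)·2/15 + (-4)·3/10 + (-7)·8/15
 = 1/15 + (-2/15) + (-6/5) + (-56/15)
 = -5

-5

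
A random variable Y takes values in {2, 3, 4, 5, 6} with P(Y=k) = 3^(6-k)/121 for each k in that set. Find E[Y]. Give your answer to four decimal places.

2.4793

E[Y] = Σ y·P(Y=y)
 = 2·81/121 + 3·27/121 + 4·9/121 + 5·3/121 + 6·1/121
 = 162/121 + 81/121 + 36/121 + 15/121 + 6/121
 = 300/121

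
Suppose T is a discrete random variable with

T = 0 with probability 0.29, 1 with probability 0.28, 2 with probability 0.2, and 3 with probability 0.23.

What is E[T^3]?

8.09

E[T^3] = Σ t^3·P(T=t)
 = 0·0.29 + 1·0.28 + 8·0.2 + 27·0.23
 = 0 + 0.28 + 1.6 + 6.21
 = 8.09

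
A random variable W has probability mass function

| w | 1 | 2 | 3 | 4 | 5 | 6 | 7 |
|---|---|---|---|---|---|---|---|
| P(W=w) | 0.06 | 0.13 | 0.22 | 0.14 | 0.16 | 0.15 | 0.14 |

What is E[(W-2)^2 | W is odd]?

P(W is odd) = 0.06 + 0.22 + 0.16 + 0.14 = 0.58.
E[(W-2)^2 | W is odd] = [1·0.06 + 1·0.22 + 9·0.16 + 25·0.14] / 0.58
 = 5.22 / 0.58
 = 9

9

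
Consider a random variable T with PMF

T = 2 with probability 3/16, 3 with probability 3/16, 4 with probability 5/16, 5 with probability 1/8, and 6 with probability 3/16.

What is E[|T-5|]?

E[|T-5|] = Σ |t-5|·P(T=t)
 = 3·3/16 + 2·3/16 + 1·5/16 + 0·1/8 + 1·3/16
 = 9/16 + 3/8 + 5/16 + 0 + 3/16
 = 23/16

1.4375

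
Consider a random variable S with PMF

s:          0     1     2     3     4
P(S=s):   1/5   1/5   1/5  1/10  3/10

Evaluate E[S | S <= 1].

P(S <= 1) = 1/5 + 1/5 = 2/5.
E[S | S <= 1] = [0·1/5 + 1·1/5] / (2/5)
 = 1/5 / (2/5)
 = 1/2

0.5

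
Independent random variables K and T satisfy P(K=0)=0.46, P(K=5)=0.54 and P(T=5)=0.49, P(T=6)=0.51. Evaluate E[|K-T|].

2.81

E[|K-T|] = Σ_k Σ_t |k-t| · P(K=k)P(T=t)
 = 5·0.2254 + 6·0.2346 + 0·0.2646 + 1·0.2754
 = 1.127 + 1.4076 + 0 + 0.2754
 = 2.81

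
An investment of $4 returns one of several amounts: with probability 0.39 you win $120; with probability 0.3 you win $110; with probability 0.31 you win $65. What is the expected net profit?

95.95

E[payout] = 120·0.39 + 110·0.3 + 65·0.31
 = 46.8 + 33 + 20.15
 = 99.95
Net = 99.95 - 4 = 95.95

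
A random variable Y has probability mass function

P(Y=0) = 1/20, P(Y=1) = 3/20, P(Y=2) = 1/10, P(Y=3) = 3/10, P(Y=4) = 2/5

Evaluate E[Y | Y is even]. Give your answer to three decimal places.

P(Y is even) = 1/20 + 1/10 + 2/5 = 11/20.
E[Y | Y is even] = [0·1/20 + 2·1/10 + 4·2/5] / (11/20)
 = 9/5 / (11/20)
 = 36/11

3.273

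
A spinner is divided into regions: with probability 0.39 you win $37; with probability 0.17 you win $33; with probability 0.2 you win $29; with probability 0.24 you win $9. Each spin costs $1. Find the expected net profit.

27

E[payout] = 37·0.39 + 33·0.17 + 29·0.2 + 9·0.24
 = 14.43 + 5.61 + 5.8 + 2.16
 = 28
Net = 28 - 1 = 27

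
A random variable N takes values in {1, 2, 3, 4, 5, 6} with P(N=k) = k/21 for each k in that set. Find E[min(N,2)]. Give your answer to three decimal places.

1.952

E[min(N,2)] = Σ min(n,2)·P(N=n)
 = 1·1/21 + 2·2/21 + 2·1/7 + 2·4/21 + 2·5/21 + 2·2/7
 = 1/21 + 4/21 + 2/7 + 8/21 + 10/21 + 4/7
 = 41/21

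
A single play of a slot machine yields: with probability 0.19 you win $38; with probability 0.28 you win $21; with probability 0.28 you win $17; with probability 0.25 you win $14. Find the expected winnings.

E[payout] = 38·0.19 + 21·0.28 + 17·0.28 + 14·0.25
 = 7.22 + 5.88 + 4.76 + 3.5
 = 21.36

21.36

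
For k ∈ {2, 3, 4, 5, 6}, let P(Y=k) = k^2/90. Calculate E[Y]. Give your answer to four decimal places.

4.8889

E[Y] = Σ y·P(Y=y)
 = 2·2/45 + 3·1/10 + 4·8/45 + 5·5/18 + 6·2/5
 = 4/45 + 3/10 + 32/45 + 25/18 + 12/5
 = 44/9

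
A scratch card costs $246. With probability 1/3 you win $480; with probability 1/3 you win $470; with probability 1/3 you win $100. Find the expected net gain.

104

E[payout] = 480·1/3 + 470·1/3 + 100·1/3
 = 160 + 470/3 + 100/3
 = 350
Net = 350 - 246 = 104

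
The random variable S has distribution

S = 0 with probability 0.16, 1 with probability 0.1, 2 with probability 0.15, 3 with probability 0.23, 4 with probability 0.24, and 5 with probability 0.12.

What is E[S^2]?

9.61

E[S^2] = Σ s^2·P(S=s)
 = 0·0.16 + 1·0.1 + 4·0.15 + 9·0.23 + 16·0.24 + 25·0.12
 = 0 + 0.1 + 0.6 + 2.07 + 3.84 + 3
 = 9.61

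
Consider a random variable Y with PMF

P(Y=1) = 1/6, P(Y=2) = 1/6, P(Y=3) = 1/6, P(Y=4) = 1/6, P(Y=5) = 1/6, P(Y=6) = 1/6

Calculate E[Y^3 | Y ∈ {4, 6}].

P(Y ∈ {4, 6}) = 1/6 + 1/6 = 1/3.
E[Y^3 | Y ∈ {4, 6}] = [64·1/6 + 216·1/6] / (1/3)
 = 140/3 / (1/3)
 = 140

140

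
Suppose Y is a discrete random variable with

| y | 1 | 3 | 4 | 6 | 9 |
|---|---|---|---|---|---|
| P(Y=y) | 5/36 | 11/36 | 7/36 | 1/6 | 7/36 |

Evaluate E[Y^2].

E[Y^2] = Σ y^2·P(Y=y)
 = 1·5/36 + 9·11/36 + 16·7/36 + 36·1/6 + 81·7/36
 = 5/36 + 11/4 + 28/9 + 6 + 63/4
 = 111/4

27.75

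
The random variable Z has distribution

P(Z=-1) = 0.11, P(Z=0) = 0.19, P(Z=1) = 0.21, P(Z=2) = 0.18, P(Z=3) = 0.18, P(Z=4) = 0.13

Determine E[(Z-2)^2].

E[(Z-2)^2] = Σ (z-2)^2·P(Z=z)
 = 9·0.11 + 4·0.19 + 1·0.21 + 0·0.18 + 1·0.18 + 4·0.13
 = 0.99 + 0.76 + 0.21 + 0 + 0.18 + 0.52
 = 2.66

2.66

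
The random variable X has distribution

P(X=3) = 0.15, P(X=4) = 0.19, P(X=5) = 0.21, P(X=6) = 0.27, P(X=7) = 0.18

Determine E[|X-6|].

1.22

E[|X-6|] = Σ |x-6|·P(X=x)
 = 3·0.15 + 2·0.19 + 1·0.21 + 0·0.27 + 1·0.18
 = 0.45 + 0.38 + 0.21 + 0 + 0.18
 = 1.22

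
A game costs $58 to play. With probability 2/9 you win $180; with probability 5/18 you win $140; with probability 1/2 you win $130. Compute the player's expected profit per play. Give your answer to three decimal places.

E[payout] = 180·2/9 + 140·5/18 + 130·1/2
 = 40 + 350/9 + 65
 = 1295/9
Net = 1295/9 - 58 = 773/9

85.889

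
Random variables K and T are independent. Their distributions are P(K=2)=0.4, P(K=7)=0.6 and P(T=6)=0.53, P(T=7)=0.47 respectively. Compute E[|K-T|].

2.106

E[|K-T|] = Σ_k Σ_t |k-t| · P(K=k)P(T=t)
 = 4·0.212 + 5·0.188 + 1·0.318 + 0·0.282
 = 0.848 + 0.94 + 0.318 + 0
 = 2.106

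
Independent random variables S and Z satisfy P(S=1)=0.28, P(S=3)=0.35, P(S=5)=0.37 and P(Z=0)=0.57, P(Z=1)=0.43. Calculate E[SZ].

E[SZ] = Σ_s Σ_z sz · P(S=s)P(Z=z)
 = 0·0.1596 + 1·0.1204 + 0·0.1995 + 3·0.1505 + 0·0.2109 + 5·0.1591
 = 0 + 0.1204 + 0 + 0.4515 + 0 + 0.7955
 = 1.3674

1.3674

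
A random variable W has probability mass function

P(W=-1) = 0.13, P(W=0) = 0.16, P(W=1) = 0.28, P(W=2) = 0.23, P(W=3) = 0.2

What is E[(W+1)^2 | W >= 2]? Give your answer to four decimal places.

P(W >= 2) = 0.23 + 0.2 = 0.43.
E[(W+1)^2 | W >= 2] = [9·0.23 + 16·0.2] / 0.43
 = 5.27 / 0.43
 = 527/43

12.2558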